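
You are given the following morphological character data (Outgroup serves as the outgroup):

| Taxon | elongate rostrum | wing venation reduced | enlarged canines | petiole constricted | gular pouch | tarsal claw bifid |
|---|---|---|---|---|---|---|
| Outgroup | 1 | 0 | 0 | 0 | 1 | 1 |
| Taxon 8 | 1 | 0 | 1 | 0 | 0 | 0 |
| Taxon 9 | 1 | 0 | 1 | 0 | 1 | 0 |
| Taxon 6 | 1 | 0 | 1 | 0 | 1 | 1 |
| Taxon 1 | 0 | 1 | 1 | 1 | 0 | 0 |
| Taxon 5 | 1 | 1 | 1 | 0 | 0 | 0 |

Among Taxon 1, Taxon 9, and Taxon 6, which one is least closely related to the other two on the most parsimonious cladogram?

Taxon 6

Character polarity is set by the outgroup: the derived state is whichever differs from the outgroup's state, so for elongate rostrum, gular pouch, tarsal claw bifid the derived state is '0', and for the remaining characters it is '1'.
elongate rostrum: derived state '0' in Taxon 1 only — an autapomorphy, so it tells us nothing about relationships among taxa.
wing venation reduced (derived state '1') is shared by Taxon 1 and Taxon 5 — a synapomorphy uniting that clade.
enlarged canines (derived state '1') is shared by all ingroup taxa — unites the whole ingroup.
petiole constricted: derived state '1' in Taxon 1 only — an autapomorphy, so it tells us nothing about relationships among taxa.
gular pouch: derived state '0' in Taxon 1, Taxon 5, and Taxon 8 only — synapomorphy for {Taxon 1, Taxon 5, Taxon 8}.
Only Taxon 1, Taxon 5, Taxon 8, and Taxon 9 show the derived state '0' for tarsal claw bifid, supporting them as a clade.
Most parsimonious ingroup topology: (((Taxon 8,(Taxon 1,Taxon 5)),Taxon 9),Taxon 6).
Taxon 1 and Taxon 9 share a more recent common ancestor with each other than either does with Taxon 6, so Taxon 6 is the least closely related of the three.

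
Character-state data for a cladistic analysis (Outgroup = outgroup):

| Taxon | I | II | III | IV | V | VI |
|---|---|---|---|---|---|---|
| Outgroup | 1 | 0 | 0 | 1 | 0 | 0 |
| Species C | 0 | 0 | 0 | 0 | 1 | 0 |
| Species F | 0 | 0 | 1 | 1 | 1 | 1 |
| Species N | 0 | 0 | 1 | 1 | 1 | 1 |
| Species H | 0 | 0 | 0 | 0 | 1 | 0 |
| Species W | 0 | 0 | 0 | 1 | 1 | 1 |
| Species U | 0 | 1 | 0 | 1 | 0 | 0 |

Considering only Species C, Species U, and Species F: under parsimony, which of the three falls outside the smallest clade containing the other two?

Species U

Character polarity is set by the outgroup: the derived state is whichever differs from the outgroup's state, so for I, IV the derived state is '0', and for the remaining characters it is '1'.
I (derived state '0') is shared by all ingroup taxa — unites the whole ingroup.
II: derived state '1' in Species U only — an autapomorphy, so it tells us nothing about relationships among taxa.
III: derived state '1' in Species F and Species N only — synapomorphy for {Species F, Species N}.
Only Species C and Species H show the derived state '0' for IV, supporting them as a clade.
V (derived state '1') is shared by Species C, Species F, Species H, Species N, and Species W — a synapomorphy uniting that clade.
Only Species F, Species N, and Species W show the derived state '1' for VI, supporting them as a clade.
Most parsimonious ingroup topology: (((Species C,Species H),((Species F,Species N),Species W)),Species U).
Species F and Species C share a more recent common ancestor with each other than either does with Species U, so Species U is the least closely related of the three.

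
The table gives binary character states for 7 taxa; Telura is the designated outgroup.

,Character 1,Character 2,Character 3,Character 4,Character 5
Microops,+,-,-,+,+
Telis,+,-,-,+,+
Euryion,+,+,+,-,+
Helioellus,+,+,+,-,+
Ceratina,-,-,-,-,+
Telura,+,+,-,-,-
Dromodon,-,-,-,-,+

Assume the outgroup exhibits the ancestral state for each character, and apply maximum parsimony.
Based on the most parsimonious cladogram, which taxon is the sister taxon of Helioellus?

Character polarity is set by the outgroup: the derived state is whichever differs from the outgroup's state, so for Character 1, Character 2 the derived state is '-', and for the remaining characters it is '+'.
Character 1: derived state '-' in Ceratina and Dromodon only — synapomorphy for {Ceratina, Dromodon}.
Only Ceratina, Dromodon, Microops, and Telis show the derived state '-' for Character 2, supporting them as a clade.
Only Euryion and Helioellus show the derived state '+' for Character 3, supporting them as a clade.
Character 4: derived state '+' in Microops and Telis only — synapomorphy for {Microops, Telis}.
All ingroup taxa share the derived state '+' for Character 5; it defines the ingroup but does not resolve relationships within it.
Most parsimonious ingroup topology: ((Helioellus,Euryion),((Telis,Microops),(Dromodon,Ceratina))).
Helioellus and Euryion form a cherry on this tree, so they are sister taxa.

Euryion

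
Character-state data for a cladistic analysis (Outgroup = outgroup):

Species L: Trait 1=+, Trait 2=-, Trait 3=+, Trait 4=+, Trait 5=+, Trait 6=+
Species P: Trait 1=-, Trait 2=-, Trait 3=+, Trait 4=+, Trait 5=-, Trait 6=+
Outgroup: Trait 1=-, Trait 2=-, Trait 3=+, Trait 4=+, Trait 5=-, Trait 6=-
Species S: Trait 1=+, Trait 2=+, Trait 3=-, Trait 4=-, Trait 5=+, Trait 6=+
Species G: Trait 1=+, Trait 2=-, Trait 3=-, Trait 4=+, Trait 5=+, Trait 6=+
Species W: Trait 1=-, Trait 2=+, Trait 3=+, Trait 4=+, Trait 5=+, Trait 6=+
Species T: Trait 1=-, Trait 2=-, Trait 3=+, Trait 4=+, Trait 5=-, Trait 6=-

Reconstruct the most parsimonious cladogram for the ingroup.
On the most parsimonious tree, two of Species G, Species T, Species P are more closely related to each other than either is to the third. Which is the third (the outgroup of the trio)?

Character polarity is set by the outgroup: the derived state is whichever differs from the outgroup's state, so for Trait 3, Trait 4 the derived state is '-', and for the remaining characters it is '+'.
Only Species G, Species L, and Species S show the derived state '+' for Trait 1, supporting them as a clade.
Trait 2 groups Species S and Species W, which is incompatible with the clades supported by the remaining characters; treating it as convergent (homoplasy) costs fewer steps than any alternative tree.
Trait 3: derived state '-' in Species G and Species S only — synapomorphy for {Species G, Species S}.
Trait 4 (derived state '-') is unique to Species S (autapomorphy; uninformative for grouping).
Only Species G, Species L, Species S, and Species W show the derived state '+' for Trait 5, supporting them as a clade.
Trait 6: derived state '+' in Species G, Species L, Species P, Species S, and Species W only — synapomorphy for {Species G, Species L, Species P, Species S, Species W}.
Most parsimonious ingroup topology: (((((Species G,Species S),Species L),Species W),Species P),Species T).
Species G and Species P share a more recent common ancestor with each other than either does with Species T, so Species T is the least closely related of the three.

Species T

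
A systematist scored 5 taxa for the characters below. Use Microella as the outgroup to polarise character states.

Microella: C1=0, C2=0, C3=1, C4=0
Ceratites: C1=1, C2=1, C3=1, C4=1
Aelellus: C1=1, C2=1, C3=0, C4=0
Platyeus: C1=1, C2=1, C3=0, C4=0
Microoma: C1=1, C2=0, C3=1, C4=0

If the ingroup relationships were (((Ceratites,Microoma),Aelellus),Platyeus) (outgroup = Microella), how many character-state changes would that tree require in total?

Map each character onto (((Ceratites,Microoma),Aelellus),Platyeus) (rooted by Microella) and count the minimum state changes it requires (Fitch parsimony):
C1: 1; C2: 2; C3: 2; C4: 1.
Total tree length = 6.

6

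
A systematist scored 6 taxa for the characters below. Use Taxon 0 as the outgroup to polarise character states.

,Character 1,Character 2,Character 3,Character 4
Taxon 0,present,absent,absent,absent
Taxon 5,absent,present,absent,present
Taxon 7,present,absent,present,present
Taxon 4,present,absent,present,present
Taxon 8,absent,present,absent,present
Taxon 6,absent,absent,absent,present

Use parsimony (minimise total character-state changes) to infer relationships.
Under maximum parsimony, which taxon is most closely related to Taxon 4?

Taxon 7

Character polarity is set by the outgroup: the derived state is whichever differs from the outgroup's state, so for Character 1 the derived state is 'absent', and for the remaining characters it is 'present'.
Character 1: derived state 'absent' in Taxon 5, Taxon 6, and Taxon 8 only — synapomorphy for {Taxon 5, Taxon 6, Taxon 8}.
Character 2: derived state 'present' in Taxon 5 and Taxon 8 only — synapomorphy for {Taxon 5, Taxon 8}.
Character 3 (derived state 'present') is shared by Taxon 4 and Taxon 7 — a synapomorphy uniting that clade.
All ingroup taxa share the derived state 'present' for Character 4; it defines the ingroup but does not resolve relationships within it.
Most parsimonious ingroup topology: (((Taxon 5,Taxon 8),Taxon 6),(Taxon 7,Taxon 4)).
Taxon 4 and Taxon 7 form a cherry on this tree, so they are sister taxa.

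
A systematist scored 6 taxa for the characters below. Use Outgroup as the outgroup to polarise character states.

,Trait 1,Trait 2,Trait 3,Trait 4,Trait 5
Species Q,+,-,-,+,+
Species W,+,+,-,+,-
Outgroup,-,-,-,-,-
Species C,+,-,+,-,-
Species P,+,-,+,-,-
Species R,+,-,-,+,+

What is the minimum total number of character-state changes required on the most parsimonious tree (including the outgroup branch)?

5

The outgroup has state '-' for every character, so '+' is the derived state throughout.
All ingroup taxa share the derived state '+' for Trait 1; it defines the ingroup but does not resolve relationships within it.
Trait 2: derived state '+' in Species W only — an autapomorphy, so it tells us nothing about relationships among taxa.
Trait 3: derived state '+' in Species C and Species P only — synapomorphy for {Species C, Species P}.
Trait 4 (derived state '+') is shared by Species Q, Species R, and Species W — a synapomorphy uniting that clade.
Only Species Q and Species R show the derived state '+' for Trait 5, supporting them as a clade.
Most parsimonious ingroup topology: (((Species R,Species Q),Species W),(Species C,Species P)).
Changes per character on this tree: Trait 1: 1; Trait 2: 1; Trait 3: 1; Trait 4: 1; Trait 5: 1.
Total = 5.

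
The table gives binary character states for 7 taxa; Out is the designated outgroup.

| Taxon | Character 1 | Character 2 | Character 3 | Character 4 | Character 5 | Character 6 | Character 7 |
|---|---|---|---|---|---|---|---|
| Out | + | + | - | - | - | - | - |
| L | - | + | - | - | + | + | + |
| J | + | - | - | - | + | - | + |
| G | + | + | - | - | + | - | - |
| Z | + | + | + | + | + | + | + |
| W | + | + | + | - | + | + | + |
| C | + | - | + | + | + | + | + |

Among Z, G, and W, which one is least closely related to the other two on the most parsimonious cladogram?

Character polarity is set by the outgroup: the derived state is whichever differs from the outgroup's state, so for Character 1, Character 2 the derived state is '-', and for the remaining characters it is '+'.
Character 1: derived state '-' in L only — an autapomorphy, so it tells us nothing about relationships among taxa.
Character 2 (state '-') occurs in C and J but conflicts with the nesting implied by the other characters — most parsimoniously interpreted as homoplasy.
Character 3 (derived state '+') is shared by C, W, and Z — a synapomorphy uniting that clade.
Character 4 (derived state '+') is shared by C and Z — a synapomorphy uniting that clade.
All ingroup taxa share the derived state '+' for Character 5; it defines the ingroup but does not resolve relationships within it.
Only C, L, W, and Z show the derived state '+' for Character 6, supporting them as a clade.
Character 7 (derived state '+') is shared by C, J, L, W, and Z — a synapomorphy uniting that clade.
Most parsimonious ingroup topology: (((L,((Z,C),W)),J),G).
W and Z share a more recent common ancestor with each other than either does with G, so G is the least closely related of the three.

G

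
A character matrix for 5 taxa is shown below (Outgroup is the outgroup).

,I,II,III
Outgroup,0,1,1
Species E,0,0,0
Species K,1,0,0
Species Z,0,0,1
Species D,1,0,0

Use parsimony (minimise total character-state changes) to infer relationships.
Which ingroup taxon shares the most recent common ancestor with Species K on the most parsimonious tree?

Character polarity is set by the outgroup: the derived state is whichever differs from the outgroup's state, so for II, III the derived state is '0', and for the remaining characters it is '1'.
Only Species D and Species K show the derived state '1' for I, supporting them as a clade.
II (derived state '0') is shared by all ingroup taxa — unites the whole ingroup.
III (derived state '0') is shared by Species D, Species E, and Species K — a synapomorphy uniting that clade.
Most parsimonious ingroup topology: ((Species E,(Species K,Species D)),Species Z).
Species K and Species D form a cherry on this tree, so they are sister taxa.

Species D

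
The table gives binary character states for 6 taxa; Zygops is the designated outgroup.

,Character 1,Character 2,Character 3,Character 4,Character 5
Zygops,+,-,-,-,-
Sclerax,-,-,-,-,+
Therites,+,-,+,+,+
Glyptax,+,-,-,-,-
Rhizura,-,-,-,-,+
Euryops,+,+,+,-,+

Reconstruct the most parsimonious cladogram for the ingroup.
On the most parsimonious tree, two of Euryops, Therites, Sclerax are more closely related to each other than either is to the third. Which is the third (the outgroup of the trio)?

Character polarity is set by the outgroup: the derived state is whichever differs from the outgroup's state, so for Character 1 the derived state is '-', and for the remaining characters it is '+'.
Only Rhizura and Sclerax show the derived state '-' for Character 1, supporting them as a clade.
Character 2: derived state '+' in Euryops only — an autapomorphy, so it tells us nothing about relationships among taxa.
Character 3: derived state '+' in Euryops and Therites only — synapomorphy for {Euryops, Therites}.
Character 4 (derived state '+') is unique to Therites (autapomorphy; uninformative for grouping).
Character 5 (derived state '+') is shared by Euryops, Rhizura, Sclerax, and Therites — a synapomorphy uniting that clade.
Most parsimonious ingroup topology: (((Sclerax,Rhizura),(Therites,Euryops)),Glyptax).
Euryops and Therites share a more recent common ancestor with each other than either does with Sclerax, so Sclerax is the least closely related of the three.

Sclerax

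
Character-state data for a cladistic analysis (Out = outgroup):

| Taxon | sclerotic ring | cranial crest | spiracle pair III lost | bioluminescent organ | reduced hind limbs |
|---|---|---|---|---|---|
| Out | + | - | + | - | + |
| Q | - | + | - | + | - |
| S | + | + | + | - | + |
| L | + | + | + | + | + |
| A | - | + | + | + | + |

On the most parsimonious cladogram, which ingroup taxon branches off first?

Character polarity is set by the outgroup: the derived state is whichever differs from the outgroup's state, so for sclerotic ring, spiracle pair III lost, reduced hind limbs the derived state is '-', and for the remaining characters it is '+'.
sclerotic ring (derived state '-') is shared by A and Q — a synapomorphy uniting that clade.
cranial crest (derived state '+') is shared by all ingroup taxa — unites the whole ingroup.
spiracle pair III lost: derived state '-' in Q only — an autapomorphy, so it tells us nothing about relationships among taxa.
bioluminescent organ: derived state '+' in A, L, and Q only — synapomorphy for {A, L, Q}.
reduced hind limbs (derived state '-') is unique to Q (autapomorphy; uninformative for grouping).
Most parsimonious ingroup topology: (((Q,A),L),S).
S is sister to the clade containing all other ingroup taxa, so it is the earliest-diverging (most basal) ingroup lineage.

S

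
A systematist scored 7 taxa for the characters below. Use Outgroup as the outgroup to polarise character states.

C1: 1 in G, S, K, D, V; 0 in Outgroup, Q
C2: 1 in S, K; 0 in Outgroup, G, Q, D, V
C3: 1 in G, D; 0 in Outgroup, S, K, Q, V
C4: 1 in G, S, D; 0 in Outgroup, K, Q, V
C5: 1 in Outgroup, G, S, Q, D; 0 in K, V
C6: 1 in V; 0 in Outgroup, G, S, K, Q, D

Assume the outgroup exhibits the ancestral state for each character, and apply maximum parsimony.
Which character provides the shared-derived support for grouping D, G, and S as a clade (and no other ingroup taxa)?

Character polarity is set by the outgroup: the derived state is whichever differs from the outgroup's state, so for C5 the derived state is '0', and for the remaining characters it is '1'.
C1 (derived state '1') is shared by D, G, K, S, and V — a synapomorphy uniting that clade.
C2 (state '1') occurs in K and S but conflicts with the nesting implied by the other characters — most parsimoniously interpreted as homoplasy.
Only D and G show the derived state '1' for C3, supporting them as a clade.
C4: derived state '1' in D, G, and S only — synapomorphy for {D, G, S}.
Only K and V show the derived state '0' for C5, supporting them as a clade.
C6 (derived state '1') is unique to V (autapomorphy; uninformative for grouping).
Most parsimonious ingroup topology: ((((G,D),S),(K,V)),Q).
The clade {D, G, S} is supported by C4: its derived state '1' occurs in exactly those taxa and in no other taxon (including the outgroup).

C4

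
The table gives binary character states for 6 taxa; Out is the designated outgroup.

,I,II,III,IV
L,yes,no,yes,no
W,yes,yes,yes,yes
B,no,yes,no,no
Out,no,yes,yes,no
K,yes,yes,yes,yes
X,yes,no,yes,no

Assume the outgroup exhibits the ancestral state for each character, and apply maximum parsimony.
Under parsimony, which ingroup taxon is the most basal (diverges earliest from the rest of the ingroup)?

B

Character polarity is set by the outgroup: the derived state is whichever differs from the outgroup's state, so for II, III the derived state is 'no', and for the remaining characters it is 'yes'.
Only K, L, W, and X show the derived state 'yes' for I, supporting them as a clade.
II (derived state 'no') is shared by L and X — a synapomorphy uniting that clade.
III: derived state 'no' in B only — an autapomorphy, so it tells us nothing about relationships among taxa.
IV (derived state 'yes') is shared by K and W — a synapomorphy uniting that clade.
Most parsimonious ingroup topology: (((X,L),(K,W)),B).
B is sister to the clade containing all other ingroup taxa, so it is the earliest-diverging (most basal) ingroup lineage.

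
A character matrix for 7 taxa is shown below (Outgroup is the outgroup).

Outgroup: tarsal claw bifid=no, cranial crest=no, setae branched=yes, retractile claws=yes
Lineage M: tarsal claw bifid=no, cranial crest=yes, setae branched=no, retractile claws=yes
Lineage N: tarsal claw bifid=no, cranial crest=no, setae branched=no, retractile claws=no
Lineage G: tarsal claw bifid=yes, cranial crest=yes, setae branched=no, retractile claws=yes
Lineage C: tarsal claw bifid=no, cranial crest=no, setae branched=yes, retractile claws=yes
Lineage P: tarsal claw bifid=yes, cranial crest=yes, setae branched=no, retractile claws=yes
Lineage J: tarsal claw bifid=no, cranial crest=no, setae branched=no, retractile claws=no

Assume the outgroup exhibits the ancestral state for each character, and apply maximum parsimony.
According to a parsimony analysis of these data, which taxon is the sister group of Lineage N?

Lineage J

Character polarity is set by the outgroup: the derived state is whichever differs from the outgroup's state, so for setae branched, retractile claws the derived state is 'no', and for the remaining characters it is 'yes'.
Only Lineage G and Lineage P show the derived state 'yes' for tarsal claw bifid, supporting them as a clade.
Only Lineage G, Lineage M, and Lineage P show the derived state 'yes' for cranial crest, supporting them as a clade.
Only Lineage G, Lineage J, Lineage M, Lineage N, and Lineage P show the derived state 'no' for setae branched, supporting them as a clade.
Only Lineage J and Lineage N show the derived state 'no' for retractile claws, supporting them as a clade.
Most parsimonious ingroup topology: (((Lineage M,(Lineage G,Lineage P)),(Lineage N,Lineage J)),Lineage C).
Lineage N and Lineage J form a cherry on this tree, so they are sister taxa.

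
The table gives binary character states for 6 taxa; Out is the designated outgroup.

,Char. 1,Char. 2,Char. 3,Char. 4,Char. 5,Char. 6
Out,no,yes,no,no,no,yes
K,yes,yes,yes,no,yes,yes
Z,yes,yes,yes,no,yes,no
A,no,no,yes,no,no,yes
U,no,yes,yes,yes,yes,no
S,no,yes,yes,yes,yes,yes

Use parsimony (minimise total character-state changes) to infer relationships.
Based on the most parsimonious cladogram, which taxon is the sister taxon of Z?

Character polarity is set by the outgroup: the derived state is whichever differs from the outgroup's state, so for Char. 2, Char. 6 the derived state is 'no', and for the remaining characters it is 'yes'.
Char. 1: derived state 'yes' in K and Z only — synapomorphy for {K, Z}.
Char. 2 (derived state 'no') is unique to A (autapomorphy; uninformative for grouping).
All ingroup taxa share the derived state 'yes' for Char. 3; it defines the ingroup but does not resolve relationships within it.
Char. 4 (derived state 'yes') is shared by S and U — a synapomorphy uniting that clade.
Char. 5 (derived state 'yes') is shared by K, S, U, and Z — a synapomorphy uniting that clade.
Char. 6 groups U and Z, which is incompatible with the clades supported by the remaining characters; treating it as convergent (homoplasy) costs fewer steps than any alternative tree.
Most parsimonious ingroup topology: (((K,Z),(U,S)),A).
Z and K form a cherry on this tree, so they are sister taxa.

K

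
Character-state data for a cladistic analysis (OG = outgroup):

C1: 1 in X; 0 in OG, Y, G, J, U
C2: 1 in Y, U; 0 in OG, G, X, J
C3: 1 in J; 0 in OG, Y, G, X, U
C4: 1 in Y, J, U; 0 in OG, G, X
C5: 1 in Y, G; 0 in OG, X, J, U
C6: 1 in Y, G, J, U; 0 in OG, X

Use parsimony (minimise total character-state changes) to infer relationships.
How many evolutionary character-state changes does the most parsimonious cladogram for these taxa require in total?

7

The outgroup has state '0' for every character, so '1' is the derived state throughout.
C1: derived state '1' in X only — an autapomorphy, so it tells us nothing about relationships among taxa.
C2: derived state '1' in U and Y only — synapomorphy for {U, Y}.
C3 (derived state '1') is unique to J (autapomorphy; uninformative for grouping).
C4 (derived state '1') is shared by J, U, and Y — a synapomorphy uniting that clade.
C5 groups G and Y, which is incompatible with the clades supported by the remaining characters; treating it as convergent (homoplasy) costs fewer steps than any alternative tree.
C6: derived state '1' in G, J, U, and Y only — synapomorphy for {G, J, U, Y}.
Most parsimonious ingroup topology: ((((Y,U),J),G),X).
Changes per character on this tree: C1: 1; C2: 1; C3: 1; C4: 1; C5: 2; C6: 1.
Total = 7.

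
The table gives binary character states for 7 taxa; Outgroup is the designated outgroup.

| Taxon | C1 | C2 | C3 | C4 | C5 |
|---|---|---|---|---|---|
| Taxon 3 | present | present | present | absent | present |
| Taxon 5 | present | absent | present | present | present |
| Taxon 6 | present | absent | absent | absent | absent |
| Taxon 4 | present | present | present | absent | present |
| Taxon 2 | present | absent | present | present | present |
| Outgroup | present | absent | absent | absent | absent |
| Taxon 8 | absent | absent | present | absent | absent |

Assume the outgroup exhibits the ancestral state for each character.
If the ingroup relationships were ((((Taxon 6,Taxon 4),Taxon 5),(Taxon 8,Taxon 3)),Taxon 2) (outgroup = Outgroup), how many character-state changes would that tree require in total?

10

Map each character onto ((((Taxon 6,Taxon 4),Taxon 5),(Taxon 8,Taxon 3)),Taxon 2) (rooted by Outgroup) and count the minimum state changes it requires (Fitch parsimony):
C1: 1; C2: 2; C3: 2; C4: 2; C5: 3.
Total tree length = 10.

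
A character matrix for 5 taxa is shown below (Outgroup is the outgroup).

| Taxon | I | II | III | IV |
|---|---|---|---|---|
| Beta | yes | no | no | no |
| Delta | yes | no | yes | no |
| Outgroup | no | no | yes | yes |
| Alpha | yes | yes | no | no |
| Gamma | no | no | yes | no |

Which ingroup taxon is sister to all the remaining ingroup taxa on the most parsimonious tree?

Gamma

Character polarity is set by the outgroup: the derived state is whichever differs from the outgroup's state, so for III, IV the derived state is 'no', and for the remaining characters it is 'yes'.
I (derived state 'yes') is shared by Alpha, Beta, and Delta — a synapomorphy uniting that clade.
II (derived state 'yes') is unique to Alpha (autapomorphy; uninformative for grouping).
Only Alpha and Beta show the derived state 'no' for III, supporting them as a clade.
All ingroup taxa share the derived state 'no' for IV; it defines the ingroup but does not resolve relationships within it.
Most parsimonious ingroup topology: (Gamma,((Alpha,Beta),Delta)).
Gamma is sister to the clade containing all other ingroup taxa, so it is the earliest-diverging (most basal) ingroup lineage.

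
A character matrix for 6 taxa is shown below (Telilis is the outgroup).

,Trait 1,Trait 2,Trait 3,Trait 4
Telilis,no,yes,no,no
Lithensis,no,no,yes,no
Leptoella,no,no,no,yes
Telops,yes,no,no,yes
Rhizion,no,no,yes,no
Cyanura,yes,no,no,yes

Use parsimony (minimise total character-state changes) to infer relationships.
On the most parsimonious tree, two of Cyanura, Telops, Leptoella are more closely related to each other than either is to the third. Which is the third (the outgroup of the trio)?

Character polarity is set by the outgroup: the derived state is whichever differs from the outgroup's state, so for Trait 2 the derived state is 'no', and for the remaining characters it is 'yes'.
Trait 1: derived state 'yes' in Cyanura and Telops only — synapomorphy for {Cyanura, Telops}.
All ingroup taxa share the derived state 'no' for Trait 2; it defines the ingroup but does not resolve relationships within it.
Trait 3 (derived state 'yes') is shared by Lithensis and Rhizion — a synapomorphy uniting that clade.
Trait 4 (derived state 'yes') is shared by Cyanura, Leptoella, and Telops — a synapomorphy uniting that clade.
Most parsimonious ingroup topology: ((Lithensis,Rhizion),(Leptoella,(Telops,Cyanura))).
Telops and Cyanura share a more recent common ancestor with each other than either does with Leptoella, so Leptoella is the least closely related of the three.

Leptoella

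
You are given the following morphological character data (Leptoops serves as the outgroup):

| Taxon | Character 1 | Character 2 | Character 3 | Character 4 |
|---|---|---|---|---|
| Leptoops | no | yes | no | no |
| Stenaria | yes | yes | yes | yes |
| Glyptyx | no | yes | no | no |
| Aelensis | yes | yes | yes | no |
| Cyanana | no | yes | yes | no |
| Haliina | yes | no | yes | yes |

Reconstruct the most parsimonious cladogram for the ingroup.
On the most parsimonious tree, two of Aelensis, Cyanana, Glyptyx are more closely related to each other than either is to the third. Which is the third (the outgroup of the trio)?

Character polarity is set by the outgroup: the derived state is whichever differs from the outgroup's state, so for Character 2 the derived state is 'no', and for the remaining characters it is 'yes'.
Only Aelensis, Haliina, and Stenaria show the derived state 'yes' for Character 1, supporting them as a clade.
Character 2: derived state 'no' in Haliina only — an autapomorphy, so it tells us nothing about relationships among taxa.
Only Aelensis, Cyanana, Haliina, and Stenaria show the derived state 'yes' for Character 3, supporting them as a clade.
Only Haliina and Stenaria show the derived state 'yes' for Character 4, supporting them as a clade.
Most parsimonious ingroup topology: ((((Stenaria,Haliina),Aelensis),Cyanana),Glyptyx).
Aelensis and Cyanana share a more recent common ancestor with each other than either does with Glyptyx, so Glyptyx is the least closely related of the three.

Glyptyx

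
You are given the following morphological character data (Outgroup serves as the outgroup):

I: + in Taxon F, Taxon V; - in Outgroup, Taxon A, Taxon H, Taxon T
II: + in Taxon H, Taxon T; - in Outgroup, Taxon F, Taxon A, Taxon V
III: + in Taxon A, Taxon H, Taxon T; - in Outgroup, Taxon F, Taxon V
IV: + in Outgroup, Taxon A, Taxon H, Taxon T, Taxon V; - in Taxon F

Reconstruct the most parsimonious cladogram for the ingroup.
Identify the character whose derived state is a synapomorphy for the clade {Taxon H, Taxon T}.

II

Character polarity is set by the outgroup: the derived state is whichever differs from the outgroup's state, so for IV the derived state is '-', and for the remaining characters it is '+'.
Only Taxon F and Taxon V show the derived state '+' for I, supporting them as a clade.
II (derived state '+') is shared by Taxon H and Taxon T — a synapomorphy uniting that clade.
III (derived state '+') is shared by Taxon A, Taxon H, and Taxon T — a synapomorphy uniting that clade.
IV: derived state '-' in Taxon F only — an autapomorphy, so it tells us nothing about relationships among taxa.
Most parsimonious ingroup topology: ((Taxon F,Taxon V),(Taxon A,(Taxon H,Taxon T))).
The clade {Taxon H, Taxon T} is supported by II: its derived state '+' occurs in exactly those taxa and in no other taxon (including the outgroup).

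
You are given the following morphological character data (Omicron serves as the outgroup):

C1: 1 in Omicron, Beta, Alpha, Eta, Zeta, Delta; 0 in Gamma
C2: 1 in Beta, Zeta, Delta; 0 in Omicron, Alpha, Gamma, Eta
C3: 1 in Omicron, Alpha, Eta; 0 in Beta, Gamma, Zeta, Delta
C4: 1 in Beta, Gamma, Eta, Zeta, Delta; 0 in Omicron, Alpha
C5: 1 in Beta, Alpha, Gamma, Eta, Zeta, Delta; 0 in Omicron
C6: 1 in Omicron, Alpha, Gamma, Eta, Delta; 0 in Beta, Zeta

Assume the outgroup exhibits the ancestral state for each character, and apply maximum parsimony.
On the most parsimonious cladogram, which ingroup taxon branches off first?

Character polarity is set by the outgroup: the derived state is whichever differs from the outgroup's state, so for C1, C3, C6 the derived state is '0', and for the remaining characters it is '1'.
C1 (derived state '0') is unique to Gamma (autapomorphy; uninformative for grouping).
C2 (derived state '1') is shared by Beta, Delta, and Zeta — a synapomorphy uniting that clade.
Only Beta, Delta, Gamma, and Zeta show the derived state '0' for C3, supporting them as a clade.
C4 (derived state '1') is shared by Beta, Delta, Eta, Gamma, and Zeta — a synapomorphy uniting that clade.
All ingroup taxa share the derived state '1' for C5; it defines the ingroup but does not resolve relationships within it.
C6 (derived state '0') is shared by Beta and Zeta — a synapomorphy uniting that clade.
Most parsimonious ingroup topology: (((((Beta,Zeta),Delta),Gamma),Eta),Alpha).
Alpha is sister to the clade containing all other ingroup taxa, so it is the earliest-diverging (most basal) ingroup lineage.

Alpha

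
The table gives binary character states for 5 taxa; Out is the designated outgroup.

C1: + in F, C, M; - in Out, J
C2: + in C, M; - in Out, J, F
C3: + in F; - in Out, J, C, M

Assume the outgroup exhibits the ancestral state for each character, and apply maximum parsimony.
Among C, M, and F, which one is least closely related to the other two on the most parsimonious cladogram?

F

The outgroup has state '-' for every character, so '+' is the derived state throughout.
C1: derived state '+' in C, F, and M only — synapomorphy for {C, F, M}.
C2: derived state '+' in C and M only — synapomorphy for {C, M}.
C3 (derived state '+') is unique to F (autapomorphy; uninformative for grouping).
Most parsimonious ingroup topology: (J,(F,(C,M))).
M and C share a more recent common ancestor with each other than either does with F, so F is the least closely related of the three.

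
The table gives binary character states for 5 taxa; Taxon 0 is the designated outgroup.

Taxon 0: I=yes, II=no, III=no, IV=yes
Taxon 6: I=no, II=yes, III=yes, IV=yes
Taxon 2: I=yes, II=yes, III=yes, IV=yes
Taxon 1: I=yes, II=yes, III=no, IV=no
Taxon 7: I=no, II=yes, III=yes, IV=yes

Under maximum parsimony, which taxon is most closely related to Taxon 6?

Character polarity is set by the outgroup: the derived state is whichever differs from the outgroup's state, so for I, IV the derived state is 'no', and for the remaining characters it is 'yes'.
I: derived state 'no' in Taxon 6 and Taxon 7 only — synapomorphy for {Taxon 6, Taxon 7}.
All ingroup taxa share the derived state 'yes' for II; it defines the ingroup but does not resolve relationships within it.
Only Taxon 2, Taxon 6, and Taxon 7 show the derived state 'yes' for III, supporting them as a clade.
IV (derived state 'no') is unique to Taxon 1 (autapomorphy; uninformative for grouping).
Most parsimonious ingroup topology: (((Taxon 6,Taxon 7),Taxon 2),Taxon 1).
Taxon 6 and Taxon 7 form a cherry on this tree, so they are sister taxa.

Taxon 7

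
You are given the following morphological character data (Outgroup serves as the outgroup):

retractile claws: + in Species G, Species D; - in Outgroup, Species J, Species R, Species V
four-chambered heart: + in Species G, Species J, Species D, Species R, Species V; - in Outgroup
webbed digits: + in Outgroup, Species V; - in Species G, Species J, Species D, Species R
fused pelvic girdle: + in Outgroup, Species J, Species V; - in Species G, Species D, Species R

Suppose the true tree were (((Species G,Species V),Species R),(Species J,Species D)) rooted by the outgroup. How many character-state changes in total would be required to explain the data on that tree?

Map each character onto (((Species G,Species V),Species R),(Species J,Species D)) (rooted by Outgroup) and count the minimum state changes it requires (Fitch parsimony):
retractile claws: 2; four-chambered heart: 1; webbed digits: 2; fused pelvic girdle: 3.
Total tree length = 8.

8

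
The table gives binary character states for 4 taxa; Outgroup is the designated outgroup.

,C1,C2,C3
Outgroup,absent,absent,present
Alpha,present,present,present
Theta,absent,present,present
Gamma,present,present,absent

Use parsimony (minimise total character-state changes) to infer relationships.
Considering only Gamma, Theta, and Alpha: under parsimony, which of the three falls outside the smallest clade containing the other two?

Theta

Character polarity is set by the outgroup: the derived state is whichever differs from the outgroup's state, so for C3 the derived state is 'absent', and for the remaining characters it is 'present'.
C1 (derived state 'present') is shared by Alpha and Gamma — a synapomorphy uniting that clade.
C2 (derived state 'present') is shared by all ingroup taxa — unites the whole ingroup.
C3: derived state 'absent' in Gamma only — an autapomorphy, so it tells us nothing about relationships among taxa.
Most parsimonious ingroup topology: ((Alpha,Gamma),Theta).
Gamma and Alpha share a more recent common ancestor with each other than either does with Theta, so Theta is the least closely related of the three.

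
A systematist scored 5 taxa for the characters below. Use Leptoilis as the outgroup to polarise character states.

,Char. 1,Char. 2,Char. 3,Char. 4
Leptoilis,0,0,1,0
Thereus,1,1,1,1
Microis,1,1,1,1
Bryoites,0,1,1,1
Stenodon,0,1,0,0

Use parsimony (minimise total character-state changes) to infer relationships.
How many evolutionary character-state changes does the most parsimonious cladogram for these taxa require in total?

Character polarity is set by the outgroup: the derived state is whichever differs from the outgroup's state, so for Char. 3 the derived state is '0', and for the remaining characters it is '1'.
Char. 1: derived state '1' in Microis and Thereus only — synapomorphy for {Microis, Thereus}.
All ingroup taxa share the derived state '1' for Char. 2; it defines the ingroup but does not resolve relationships within it.
Char. 3: derived state '0' in Stenodon only — an autapomorphy, so it tells us nothing about relationships among taxa.
Char. 4: derived state '1' in Bryoites, Microis, and Thereus only — synapomorphy for {Bryoites, Microis, Thereus}.
Most parsimonious ingroup topology: (((Thereus,Microis),Bryoites),Stenodon).
Changes per character on this tree: Char. 1: 1; Char. 2: 1; Char. 3: 1; Char. 4: 1.
Total = 4.

4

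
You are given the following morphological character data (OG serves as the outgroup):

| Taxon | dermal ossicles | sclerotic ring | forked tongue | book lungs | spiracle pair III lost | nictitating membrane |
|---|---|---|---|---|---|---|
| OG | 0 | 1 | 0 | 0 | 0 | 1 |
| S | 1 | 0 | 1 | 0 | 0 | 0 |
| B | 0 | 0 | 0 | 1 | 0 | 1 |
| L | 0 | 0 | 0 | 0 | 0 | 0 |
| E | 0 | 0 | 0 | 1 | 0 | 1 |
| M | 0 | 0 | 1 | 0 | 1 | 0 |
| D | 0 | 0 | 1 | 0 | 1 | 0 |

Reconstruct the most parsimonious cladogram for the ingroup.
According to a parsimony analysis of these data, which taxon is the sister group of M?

D

Character polarity is set by the outgroup: the derived state is whichever differs from the outgroup's state, so for sclerotic ring, nictitating membrane the derived state is '0', and for the remaining characters it is '1'.
dermal ossicles: derived state '1' in S only — an autapomorphy, so it tells us nothing about relationships among taxa.
sclerotic ring (derived state '0') is shared by all ingroup taxa — unites the whole ingroup.
forked tongue (derived state '1') is shared by D, M, and S — a synapomorphy uniting that clade.
Only B and E show the derived state '1' for book lungs, supporting them as a clade.
spiracle pair III lost: derived state '1' in D and M only — synapomorphy for {D, M}.
nictitating membrane: derived state '0' in D, L, M, and S only — synapomorphy for {D, L, M, S}.
Most parsimonious ingroup topology: (((S,(M,D)),L),(B,E)).
M and D form a cherry on this tree, so they are sister taxa.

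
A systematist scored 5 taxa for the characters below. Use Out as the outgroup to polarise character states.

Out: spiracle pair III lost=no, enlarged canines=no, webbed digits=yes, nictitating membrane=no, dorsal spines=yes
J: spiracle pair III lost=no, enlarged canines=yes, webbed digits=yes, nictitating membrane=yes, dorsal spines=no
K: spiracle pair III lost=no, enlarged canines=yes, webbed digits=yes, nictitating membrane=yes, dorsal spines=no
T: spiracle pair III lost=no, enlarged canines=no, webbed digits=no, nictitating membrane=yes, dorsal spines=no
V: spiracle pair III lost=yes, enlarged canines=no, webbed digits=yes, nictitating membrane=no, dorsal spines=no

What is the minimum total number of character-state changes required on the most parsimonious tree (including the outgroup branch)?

Character polarity is set by the outgroup: the derived state is whichever differs from the outgroup's state, so for webbed digits, dorsal spines the derived state is 'no', and for the remaining characters it is 'yes'.
spiracle pair III lost (derived state 'yes') is unique to V (autapomorphy; uninformative for grouping).
enlarged canines (derived state 'yes') is shared by J and K — a synapomorphy uniting that clade.
webbed digits (derived state 'no') is unique to T (autapomorphy; uninformative for grouping).
Only J, K, and T show the derived state 'yes' for nictitating membrane, supporting them as a clade.
dorsal spines (derived state 'no') is shared by all ingroup taxa — unites the whole ingroup.
Most parsimonious ingroup topology: (((J,K),T),V).
Changes per character on this tree: spiracle pair III lost: 1; enlarged canines: 1; webbed digits: 1; nictitating membrane: 1; dorsal spines: 1.
Total = 5.

5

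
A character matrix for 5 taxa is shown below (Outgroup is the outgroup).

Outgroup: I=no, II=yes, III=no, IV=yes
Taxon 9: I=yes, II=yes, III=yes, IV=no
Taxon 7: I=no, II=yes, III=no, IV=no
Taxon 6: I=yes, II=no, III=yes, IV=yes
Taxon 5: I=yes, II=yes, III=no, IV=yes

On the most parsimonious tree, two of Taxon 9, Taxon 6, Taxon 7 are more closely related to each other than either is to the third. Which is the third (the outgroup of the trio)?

Character polarity is set by the outgroup: the derived state is whichever differs from the outgroup's state, so for II, IV the derived state is 'no', and for the remaining characters it is 'yes'.
I (derived state 'yes') is shared by Taxon 5, Taxon 6, and Taxon 9 — a synapomorphy uniting that clade.
II: derived state 'no' in Taxon 6 only — an autapomorphy, so it tells us nothing about relationships among taxa.
Only Taxon 6 and Taxon 9 show the derived state 'yes' for III, supporting them as a clade.
IV groups Taxon 7 and Taxon 9, which is incompatible with the clades supported by the remaining characters; treating it as convergent (homoplasy) costs fewer steps than any alternative tree.
Most parsimonious ingroup topology: (((Taxon 9,Taxon 6),Taxon 5),Taxon 7).
Taxon 6 and Taxon 9 share a more recent common ancestor with each other than either does with Taxon 7, so Taxon 7 is the least closely related of the three.

Taxon 7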